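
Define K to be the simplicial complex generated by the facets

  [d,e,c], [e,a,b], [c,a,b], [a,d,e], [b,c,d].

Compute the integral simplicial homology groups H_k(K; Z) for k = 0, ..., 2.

H_0 = Z,  H_1 = Z,  H_2 = 0.

Order the vertices as a < b < c < d < e. Listing each simplex with vertices in this order, K has dimension 2 with simplices:

  0-simplices (5): a, b, c, d, e
  1-simplices (10): ab, ac, ad, ae, bc, bd, be, cd, ce, de
  2-simplices (5): abc, abe, ade, bcd, cde

giving chain groups C_0 ≅ Z^5, C_1 ≅ Z^10, C_2 ≅ Z^5.

Boundary ∂_1: C_1 → C_0 is given by ∂[p,q] = [q] − [p]. For instance
  ∂be = e − b.
The resulting 5×10 matrix has rank 4, and its Smith normal form has invariant factors (1,1,1,1).

∂_2: C_2 → C_1 acts by ∂[p,q,r] = [q,r] − [p,r] + [p,q]. For instance
  ∂cde = de − ce + cd,
  ∂bcd = cd − bd + bc.
This gives a 10×5 integer matrix of rank 5; reducing to Smith normal form yields diagonal entries (1,1,1,1,1).

Reading off H_k = ker ∂_k / im ∂_{k+1}:

  H_0: rank C_0 − rank ∂_1 = 5 − 4 = 1, and the invariant factors of ∂_1 are all 1, so H_0 = Z.
  H_1: rank ker ∂_1 − rank ∂_2 = (10 − 4) − 5 = 1, and the invariant factors of ∂_2 are all 1, so H_1 = Z.
  H_2: rank ker ∂_2 − rank ∂_3 = (5 − 5) − 0 = 0, and there is no ∂_3, so H_2 = 0.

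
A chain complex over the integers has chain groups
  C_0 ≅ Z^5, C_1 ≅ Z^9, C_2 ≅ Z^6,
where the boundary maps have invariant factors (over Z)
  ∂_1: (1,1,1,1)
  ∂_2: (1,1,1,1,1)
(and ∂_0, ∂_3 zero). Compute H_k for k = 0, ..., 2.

H_0: b_0 = 5 − 0 − 4 = 1; torsion from ∂_1 factors > 1: none. So H_0 = Z.
H_1: b_1 = 9 − 4 − 5 = 0; torsion from ∂_2 factors > 1: none. So H_1 = 0.
H_2: b_2 = 6 − 5 − 0 = 1; torsion from ∂_3 factors > 1: none. So H_2 = Z.

H_0 = Z,  H_1 = 0,  H_2 = Z.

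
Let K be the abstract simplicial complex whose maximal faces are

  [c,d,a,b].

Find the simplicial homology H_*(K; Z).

H_0 ≅ Z,  H_1 = 0,  H_2 = 0,  H_3 = 0.

We work with the vertex ordering a < b < c < d. The simplices of K, each written with vertices in increasing order, are:

  0-simplices (4): a, b, c, d
  1-simplices (6): ab, ac, ad, bc, bd, cd
  2-simplices (4): abc, abd, acd, bcd
  3-simplices (1): abcd

giving chain groups C_0 ≅ Z^4, C_1 ≅ Z^6, C_2 ≅ Z^4, C_3 ≅ Z^1.

∂_1: C_1 → C_0 is given by ∂[p,q] = [q] − [p]. For instance
  ∂cd = d − c.
As a 4×6 matrix over Z this has rank 3, with invariant factors (1,1,1).

The boundary map ∂_2: C_2 → C_1 sends each 2-simplex [p,q,r] to [q,r] − [p,r] + [p,q]. For instance
  ∂abc = bc − ac + ab,
  ∂bcd = cd − bd + bc.
The resulting 6×4 matrix has rank 3, and its Smith normal form has invariant factors (1,1,1).

The boundary map ∂_3: C_3 → C_2 sends each 3-simplex σ to the alternating sum Σ_i (−1)^i (σ with its i-th vertex removed). For instance
  ∂abcd = bcd − acd + abd − abc.
This gives a 4×1 integer matrix of rank 1; reducing to Smith normal form yields diagonal entries (1).

Now H_k = ker ∂_k / im ∂_{k+1}, so:

  H_0: rank C_0 − rank ∂_1 = 4 − 3 = 1, and the invariant factors of ∂_1 are all 1, so H_0 = Z.
  H_1: rank ker ∂_1 − rank ∂_2 = (6 − 3) − 3 = 0, and the invariant factors of ∂_2 are all 1, so H_1 = 0.
  H_2: rank ker ∂_2 − rank ∂_3 = (4 − 3) − 1 = 0, and the invariant factors of ∂_3 are all 1, so H_2 = 0.
  H_3: rank ker ∂_3 − rank ∂_4 = (1 − 1) − 0 = 0, and there is no ∂_4, so H_3 = 0.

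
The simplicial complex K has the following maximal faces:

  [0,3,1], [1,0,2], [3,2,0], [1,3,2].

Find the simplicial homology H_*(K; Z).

We work with the vertex ordering 0 < 1 < 2 < 3. The simplices of K, each written with vertices in increasing order, are:

  0-simplices (4): [0], [1], [2], [3]
  1-simplices (6): [0,1], [0,2], [0,3], [1,2], [1,3], [2,3]
  2-simplices (4): [0,1,2], [0,1,3], [0,2,3], [1,2,3]

Hence C_0 ≅ Z^4, C_1 ≅ Z^6, C_2 ≅ Z^4.

∂_1: C_1 → C_0 sends each edge [p,q] (with p < q) to q − p.
As a 4×6 matrix over Z this has rank 3, with invariant factors (1,1,1).

The boundary map ∂_2: C_2 → C_1 sends each 2-simplex [p,q,r] to [q,r] − [p,r] + [p,q]. For instance
  ∂[1,2,3] = [2,3] − [1,3] + [1,2],
  ∂[0,1,3] = [1,3] − [0,3] + [0,1].
This gives a 6×4 integer matrix of rank 3; reducing to Smith normal form yields diagonal entries (1,1,1).

Now H_k = ker ∂_k / im ∂_{k+1}, so:

  H_0: rank C_0 − rank ∂_1 = 4 − 3 = 1, and the invariant factors of ∂_1 are all 1, so H_0 = Z.
  H_1: rank ker ∂_1 − rank ∂_2 = (6 − 3) − 3 = 0, and the invariant factors of ∂_2 are all 1, so H_1 = 0.
  H_2: rank ker ∂_2 − rank ∂_3 = (4 − 3) − 0 = 1, and there is no ∂_3, so H_2 = Z.

As a check, the Euler characteristic is 4 − 6 + 4 = 2, which agrees with 1 − 0 + 1 = 2.

H_0 ≅ Z,  H_1 = 0,  H_2 ≅ Z.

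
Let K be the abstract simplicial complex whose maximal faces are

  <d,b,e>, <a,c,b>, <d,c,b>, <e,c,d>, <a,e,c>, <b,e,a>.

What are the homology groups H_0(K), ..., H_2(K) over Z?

H_0 = Z,  H_1 = 0,  H_2 = Z.

K has 5 vertices, 9 edges, 6 triangles.
rank ∂_0 = 0, rank ∂_1 = 4 ⇒ b_0 = 5 − 0 − 4 = 1; all invariant factors of ∂_1 are 1 so no torsion. So H_0 = Z.
rank ∂_1 = 4, rank ∂_2 = 5 ⇒ b_1 = 9 − 4 − 5 = 0; all invariant factors of ∂_2 are 1 so no torsion. So H_1 = 0.
rank ∂_2 = 5, rank ∂_3 = 0 ⇒ b_2 = 6 − 5 − 0 = 1. So H_2 = Z.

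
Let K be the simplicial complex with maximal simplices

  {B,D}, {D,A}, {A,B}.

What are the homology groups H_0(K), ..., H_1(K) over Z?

H_0 = Z,  H_1 = Z.

We work with the vertex ordering A < B < D. The simplices of K, each written with vertices in increasing order, are:

  0-simplices (3): A, B, D
  1-simplices (3): AB, AD, BD

Hence C_0 ≅ Z^3, C_1 ≅ Z^3.

∂_1: C_1 → C_0 maps an edge to its endpoints' difference, ∂[p,q] = q − p. For instance
  ∂BD = D − B.
The 3×3 boundary matrix has rank 2 and Smith normal form diag(1,1).

Computing H_k = (kernel of ∂_k) / (image of ∂_{k+1}):

  H_0: rank C_0 − rank ∂_1 = 3 − 2 = 1, and the invariant factors of ∂_1 are all 1, so H_0 ≅ Z.
  H_1: rank ker ∂_1 − rank ∂_2 = (3 − 2) − 0 = 1, and there is no ∂_2, so H_1 ≅ Z.

As a check, the Euler characteristic is 3 − 3 = 0, which agrees with 1 − 1 = 0.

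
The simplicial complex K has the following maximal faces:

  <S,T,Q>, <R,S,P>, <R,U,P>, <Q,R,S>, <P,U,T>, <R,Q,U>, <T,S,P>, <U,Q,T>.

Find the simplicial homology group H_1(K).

H_1 ≅ 0.

Order the vertices as P < Q < R < S < T < U. Listing each simplex with vertices in this order, K has dimension 2 with simplices:

  0-simplices (6): P, Q, R, S, T, U
  1-simplices (12): PR, PS, PT, PU, QR, QS, QT, QU, RS, RU, ST, TU
  2-simplices (8): PRS, PRU, PST, PTU, QRS, QRU, QST, QTU

giving chain groups C_0 ≅ Z^6, C_1 ≅ Z^12, C_2 ≅ Z^8.

Boundary ∂_1: C_1 → C_0 sends each edge [p,q] (with p < q) to q − p. For instance
  ∂PS = S − P.
As a 6×12 matrix over Z this has rank 5, with invariant factors (1,1,1,1,1).

Boundary ∂_2: C_2 → C_1 maps a triangle to the signed sum of its edges. For instance
  ∂PST = ST − PT + PS,
  ∂PRU = RU − PU + PR.
The 12×8 boundary matrix has rank 7 and Smith normal form diag(1,1,1,1,1,1,1).

Now H_k = ker ∂_k / im ∂_{k+1}, so:

  H_1: rank ker ∂_1 − rank ∂_2 = (12 − 5) − 7 = 0, and the invariant factors of ∂_2 are all 1, so H_1 ≅ 0.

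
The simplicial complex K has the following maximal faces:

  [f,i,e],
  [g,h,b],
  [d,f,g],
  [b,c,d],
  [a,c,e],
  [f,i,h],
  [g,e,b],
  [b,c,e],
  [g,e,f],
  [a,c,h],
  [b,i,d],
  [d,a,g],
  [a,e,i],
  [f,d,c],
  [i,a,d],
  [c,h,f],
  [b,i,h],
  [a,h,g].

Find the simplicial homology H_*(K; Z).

Fix the vertex order a < b < c < d < e < f < g < h < i and write every simplex with vertices in increasing order. Then dim K = 2 and the simplices of K are:

  0-simplices (9): a, b, c, d, e, f, g, h, i
  1-simplices (27): ac, ad, ae, ag, ah, ai, bc, bd, be, bg, bh, bi, cd, ce, cf, ch, df, dg, di, ef, eg, ei, fg, fh, fi, gh, hi
  2-simplices (18): ace, ach, adg, adi, aei, agh, bcd, bce, bdi, beg, bgh, bhi, cdf, cfh, dfg, efg, efi, fhi

giving chain groups C_0 ≅ Z^9, C_1 ≅ Z^27, C_2 ≅ Z^18.

∂_1: C_1 → C_0 sends each edge [p,q] (with p < q) to q − p. For instance
  ∂ae = e − a.
As a 9×27 matrix over Z this has rank 8, with invariant factors (1,1,1,1,1,1,1,1).

The boundary map ∂_2: C_2 → C_1 sends each 2-simplex [p,q,r] to [q,r] − [p,r] + [p,q]. For instance
  ∂fhi = hi − fi + fh,
  ∂adg = dg − ag + ad.
This gives a 27×18 integer matrix of rank 17; reducing to Smith normal form yields diagonal entries (1,1,1,1,1,1,1,1,1,1,1,1,1,1,1,1,1).

Reading off H_k = ker ∂_k / im ∂_{k+1}:

  H_0: rank C_0 − rank ∂_1 = 9 − 8 = 1, and the invariant factors of ∂_1 are all 1, so H_0 = Z.
  H_1: rank ker ∂_1 − rank ∂_2 = (27 − 8) − 17 = 2, and the invariant factors of ∂_2 are all 1, so H_1 = Z^2.
  H_2: rank ker ∂_2 − rank ∂_3 = (18 − 17) − 0 = 1, and there is no ∂_3, so H_2 = Z.

H_0 ≅ Z,  H_1 ≅ Z^2,  H_2 ≅ Z.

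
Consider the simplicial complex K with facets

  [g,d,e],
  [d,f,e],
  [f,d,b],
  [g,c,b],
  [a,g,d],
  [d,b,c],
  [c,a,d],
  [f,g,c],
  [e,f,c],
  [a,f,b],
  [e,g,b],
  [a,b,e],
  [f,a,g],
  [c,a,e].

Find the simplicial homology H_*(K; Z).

Fix the vertex order a < b < c < d < e < f < g and write every simplex with vertices in increasing order. Then dim K = 2 and the simplices of K are:

  0-simplices (7): a, b, c, d, e, f, g
  1-simplices (21): ab, ac, ad, ae, af, ag, bc, bd, be, bf, bg, cd, ce, cf, cg, de, df, dg, ef, eg, fg
  2-simplices (14): abe, abf, acd, ace, adg, afg, bcd, bcg, bdf, beg, cef, cfg, def, deg

giving chain groups C_0 ≅ Z^7, C_1 ≅ Z^21, C_2 ≅ Z^14.

The boundary map ∂_1: C_1 → C_0 sends each edge [p,q] (with p < q) to q − p. For instance
  ∂dg = g − d.
The 7×21 boundary matrix has rank 6 and Smith normal form diag(1,1,1,1,1,1).

The boundary map ∂_2: C_2 → C_1 acts by ∂[p,q,r] = [q,r] − [p,r] + [p,q]. For instance
  ∂bdf = df − bf + bd,
  ∂cef = ef − cf + ce.
This gives a 21×14 integer matrix of rank 13; reducing to Smith normal form yields diagonal entries (1,1,1,1,1,1,1,1,1,1,1,1,1).

From H_k ≅ ker(∂_k) / im(∂_{k+1}) we obtain:

  H_0: rank C_0 − rank ∂_1 = 7 − 6 = 1, and the invariant factors of ∂_1 are all 1, so H_0 ≅ Z.
  H_1: rank ker ∂_1 − rank ∂_2 = (21 − 6) − 13 = 2, and the invariant factors of ∂_2 are all 1, so H_1 ≅ Z^2.
  H_2: rank ker ∂_2 − rank ∂_3 = (14 − 13) − 0 = 1, and there is no ∂_3, so H_2 ≅ Z.

As a check, the Euler characteristic is 7 − 21 + 14 = 0, which agrees with 1 − 2 + 1 = 0.

H_0 = Z,  H_1 = Z^2,  H_2 = Z.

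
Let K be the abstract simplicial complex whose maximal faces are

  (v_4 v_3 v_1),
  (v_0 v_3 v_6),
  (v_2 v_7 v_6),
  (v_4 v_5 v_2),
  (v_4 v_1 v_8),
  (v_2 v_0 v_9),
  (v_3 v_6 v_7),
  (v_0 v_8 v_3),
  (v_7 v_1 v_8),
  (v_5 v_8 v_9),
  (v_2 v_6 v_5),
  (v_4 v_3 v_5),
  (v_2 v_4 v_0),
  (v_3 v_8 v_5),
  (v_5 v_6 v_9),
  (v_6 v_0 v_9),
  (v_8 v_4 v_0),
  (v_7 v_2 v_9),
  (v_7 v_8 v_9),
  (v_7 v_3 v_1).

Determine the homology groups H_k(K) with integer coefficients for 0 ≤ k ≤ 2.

K has 10 vertices, 30 edges, 20 triangles.
rank ∂_0 = 0, rank ∂_1 = 9 ⇒ b_0 = 10 − 0 − 9 = 1; all invariant factors of ∂_1 are 1 so no torsion. So H_0 = Z.
rank ∂_1 = 9, rank ∂_2 = 20 ⇒ b_1 = 30 − 9 − 20 = 1; ∂_2 has invariant factor(s) [2] giving torsion. So H_1 = Z ⊕ Z/2.
rank ∂_2 = 20, rank ∂_3 = 0 ⇒ b_2 = 20 − 20 − 0 = 0. So H_2 = 0.

H_0 ≅ Z,  H_1 ≅ Z ⊕ Z/2,  H_2 = 0.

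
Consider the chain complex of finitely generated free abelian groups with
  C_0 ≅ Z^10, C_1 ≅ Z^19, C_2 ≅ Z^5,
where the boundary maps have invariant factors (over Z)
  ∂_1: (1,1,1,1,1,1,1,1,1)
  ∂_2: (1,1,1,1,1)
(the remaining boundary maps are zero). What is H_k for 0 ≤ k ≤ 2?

H_0 = Z,  H_1 = Z^5,  H_2 = 0.

H_0: b_0 = 10 − 0 − 9 = 1; torsion from ∂_1 factors > 1: none. So H_0 = Z.
H_1: b_1 = 19 − 9 − 5 = 5; torsion from ∂_2 factors > 1: none. So H_1 = Z^5.
H_2: b_2 = 5 − 5 − 0 = 0; torsion from ∂_3 factors > 1: none. So H_2 = 0.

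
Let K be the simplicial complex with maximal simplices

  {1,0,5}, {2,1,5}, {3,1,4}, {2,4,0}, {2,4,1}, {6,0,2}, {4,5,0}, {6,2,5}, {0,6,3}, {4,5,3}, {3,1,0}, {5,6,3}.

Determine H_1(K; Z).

K has 7 vertices, 18 edges, 12 triangles.
rank ∂_1 = 6, rank ∂_2 = 12 ⇒ b_1 = 18 − 6 − 12 = 0; ∂_2 has invariant factor(s) [2] giving torsion. So H_1 ≅ Z/2Z.

H_1 = Z/2Z.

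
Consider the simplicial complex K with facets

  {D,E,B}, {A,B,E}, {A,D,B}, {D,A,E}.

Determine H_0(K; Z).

H_0 ≅ Z.

K has 4 vertices, 6 edges, 4 triangles.
rank ∂_0 = 0, rank ∂_1 = 3 ⇒ b_0 = 4 − 0 − 3 = 1; all invariant factors of ∂_1 are 1 so no torsion. So H_0 = Z.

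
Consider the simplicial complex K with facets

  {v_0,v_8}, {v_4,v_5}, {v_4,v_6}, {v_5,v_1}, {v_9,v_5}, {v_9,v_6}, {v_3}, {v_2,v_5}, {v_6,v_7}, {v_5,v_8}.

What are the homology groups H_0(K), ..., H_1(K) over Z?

We work with the vertex ordering v_0 < v_1 < v_2 < v_3 < v_4 < v_5 < v_6 < v_7 < v_8 < v_9. The simplices of K, each written with vertices in increasing order, are:

  0-simplices (10): [v_0], [v_1], [v_2], [v_3], [v_4], [v_5], [v_6], [v_7], [v_8], [v_9]
  1-simplices (9): [v_0,v_8], [v_1,v_5], [v_2,v_5], [v_4,v_5], [v_4,v_6], [v_5,v_8], [v_5,v_9], [v_6,v_7], [v_6,v_9]

giving chain groups C_0 ≅ Z^10, C_1 ≅ Z^9.

Boundary ∂_1: C_1 → C_0 sends each edge [p,q] (with p < q) to q − p. For instance
  ∂[v_5,v_8] = [v_8] − [v_5].
The 10×9 boundary matrix has rank 8 and Smith normal form diag(1,1,1,1,1,1,1,1).

Computing H_k = (kernel of ∂_k) / (image of ∂_{k+1}):

  H_0: rank C_0 − rank ∂_1 = 10 − 8 = 2, and the invariant factors of ∂_1 are all 1, so H_0 ≅ Z^2.
  H_1: rank ker ∂_1 − rank ∂_2 = (9 − 8) − 0 = 1, and there is no ∂_2, so H_1 ≅ Z.

H_0 = Z^2,  H_1 = Z.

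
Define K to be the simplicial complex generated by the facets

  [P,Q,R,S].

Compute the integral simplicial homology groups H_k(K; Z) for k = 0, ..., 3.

K has 4 vertices, 6 edges, 4 triangles, 1 3-simplex.
rank ∂_0 = 0, rank ∂_1 = 3 ⇒ b_0 = 4 − 0 − 3 = 1; all invariant factors of ∂_1 are 1 so no torsion. So H_0 ≅ Z.
rank ∂_1 = 3, rank ∂_2 = 3 ⇒ b_1 = 6 − 3 − 3 = 0; all invariant factors of ∂_2 are 1 so no torsion. So H_1 ≅ 0.
rank ∂_2 = 3, rank ∂_3 = 1 ⇒ b_2 = 4 − 3 − 1 = 0; all invariant factors of ∂_3 are 1 so no torsion. So H_2 ≅ 0.
rank ∂_3 = 1, rank ∂_4 = 0 ⇒ b_3 = 1 − 1 − 0 = 0. So H_3 ≅ 0.

H_0 = Z,  H_1 = 0,  H_2 = 0,  H_3 = 0.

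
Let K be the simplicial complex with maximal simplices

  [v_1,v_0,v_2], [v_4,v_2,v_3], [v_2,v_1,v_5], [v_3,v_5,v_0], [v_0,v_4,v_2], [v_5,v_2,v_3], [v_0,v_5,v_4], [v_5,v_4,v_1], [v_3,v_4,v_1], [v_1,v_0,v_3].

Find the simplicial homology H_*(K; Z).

K has 6 vertices, 15 edges, 10 triangles.
rank ∂_0 = 0, rank ∂_1 = 5 ⇒ b_0 = 6 − 0 − 5 = 1; all invariant factors of ∂_1 are 1 so no torsion. So H_0 = Z.
rank ∂_1 = 5, rank ∂_2 = 10 ⇒ b_1 = 15 − 5 − 10 = 0; ∂_2 has invariant factor(s) [2] giving torsion. So H_1 = Z/2Z.
rank ∂_2 = 10, rank ∂_3 = 0 ⇒ b_2 = 10 − 10 − 0 = 0. So H_2 = 0.

H_0 ≅ Z,  H_1 ≅ Z/2Z,  H_2 = 0.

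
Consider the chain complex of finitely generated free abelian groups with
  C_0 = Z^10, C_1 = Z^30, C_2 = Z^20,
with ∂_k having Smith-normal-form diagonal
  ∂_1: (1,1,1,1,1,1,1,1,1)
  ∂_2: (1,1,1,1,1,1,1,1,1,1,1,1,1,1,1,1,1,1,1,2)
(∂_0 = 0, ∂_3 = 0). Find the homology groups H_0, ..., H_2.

H_0 = Z,  H_1 = Z ⊕ Z/2,  H_2 = 0.

H_0: b_0 = 10 − 0 − 9 = 1; torsion from ∂_1 factors > 1: none. So H_0 = Z.
H_1: b_1 = 30 − 9 − 20 = 1; torsion from ∂_2 factors > 1: [2]. So H_1 = Z ⊕ Z/2.
H_2: b_2 = 20 − 20 − 0 = 0; torsion from ∂_3 factors > 1: none. So H_2 = 0.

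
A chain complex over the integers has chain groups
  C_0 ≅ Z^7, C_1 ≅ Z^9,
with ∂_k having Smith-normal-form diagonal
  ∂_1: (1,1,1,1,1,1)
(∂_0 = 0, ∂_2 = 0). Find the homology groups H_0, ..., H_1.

H_0: b_0 = 7 − 0 − 6 = 1; torsion from ∂_1 factors > 1: none. So H_0 ≅ Z.
H_1: b_1 = 9 − 6 − 0 = 3; torsion from ∂_2 factors > 1: none. So H_1 ≅ Z^3.

H_0 ≅ Z,  H_1 ≅ Z^3.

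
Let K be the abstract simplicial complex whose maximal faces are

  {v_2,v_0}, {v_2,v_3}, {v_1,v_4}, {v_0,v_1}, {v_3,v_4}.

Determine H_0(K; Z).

H_0 = Z.

Fix the vertex order v_0 < v_1 < v_2 < v_3 < v_4 and write every simplex with vertices in increasing order. Then dim K = 1 and the simplices of K are:

  0-simplices (5): [v_0], [v_1], [v_2], [v_3], [v_4]
  1-simplices (5): [v_0,v_1], [v_0,v_2], [v_1,v_4], [v_2,v_3], [v_3,v_4]

giving chain groups C_0 ≅ Z^5, C_1 ≅ Z^5.

The boundary map ∂_1: C_1 → C_0 maps an edge to its endpoints' difference, ∂[p,q] = q − p. For instance
  ∂[v_2,v_3] = [v_3] − [v_2].
As a 5×5 matrix over Z this has rank 4, with invariant factors (1,1,1,1).

Computing H_k = (kernel of ∂_k) / (image of ∂_{k+1}):

  H_0: rank C_0 − rank ∂_1 = 5 − 4 = 1, and the invariant factors of ∂_1 are all 1, so H_0 ≅ Z.

(K is a triangulation of the circle S^1.)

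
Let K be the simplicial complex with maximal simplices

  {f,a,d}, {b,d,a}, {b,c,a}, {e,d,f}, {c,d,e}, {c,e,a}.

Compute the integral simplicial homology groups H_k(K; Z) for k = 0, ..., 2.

H_0 = Z,  H_1 = Z,  H_2 = 0.

K has 6 vertices, 12 edges, 6 triangles.
rank ∂_0 = 0, rank ∂_1 = 5 ⇒ b_0 = 6 − 0 − 5 = 1; all invariant factors of ∂_1 are 1 so no torsion. So H_0 = Z.
rank ∂_1 = 5, rank ∂_2 = 6 ⇒ b_1 = 12 − 5 − 6 = 1; all invariant factors of ∂_2 are 1 so no torsion. So H_1 = Z.
rank ∂_2 = 6, rank ∂_3 = 0 ⇒ b_2 = 6 − 6 − 0 = 0. So H_2 = 0.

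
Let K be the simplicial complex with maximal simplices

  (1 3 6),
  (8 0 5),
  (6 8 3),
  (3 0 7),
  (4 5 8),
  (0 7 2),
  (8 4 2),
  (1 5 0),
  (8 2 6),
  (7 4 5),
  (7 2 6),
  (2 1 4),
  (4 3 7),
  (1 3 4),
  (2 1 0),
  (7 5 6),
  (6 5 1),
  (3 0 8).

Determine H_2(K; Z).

Order the vertices as 0 < 1 < 2 < 3 < 4 < 5 < 6 < 7 < 8. Listing each simplex with vertices in this order, K has dimension 2 with simplices:

  0-simplices (9): [0], [1], [2], [3], [4], [5], [6], [7], [8]
  1-simplices (27): (27 of them)
  2-simplices (18): [0,1,2], [0,1,5], [0,2,7], [0,3,7], [0,3,8], [0,5,8], [1,2,4], [1,3,4], [1,3,6], [1,5,6], [2,4,8], [2,6,7], [2,6,8], [3,4,7], [3,6,8], [4,5,7], [4,5,8], [5,6,7]

Hence C_0 ≅ Z^9, C_1 ≅ Z^27, C_2 ≅ Z^18.

Boundary ∂_1: C_1 → C_0 sends each edge [p,q] (with p < q) to q − p. For instance
  ∂[1,3] = [3] − [1].
As a 9×27 matrix over Z this has rank 8, with invariant factors (1,1,1,1,1,1,1,1).

The boundary map ∂_2: C_2 → C_1 sends each 2-simplex [p,q,r] to [q,r] − [p,r] + [p,q]. For instance
  ∂[4,5,7] = [5,7] − [4,7] + [4,5],
  ∂[2,4,8] = [4,8] − [2,8] + [2,4].
The resulting 27×18 matrix has rank 17, and its Smith normal form has invariant factors (1,1,1,1,1,1,1,1,1,1,1,1,1,1,1,1,1).

Reading off H_k = ker ∂_k / im ∂_{k+1}:

  H_2: rank ker ∂_2 − rank ∂_3 = (18 − 17) − 0 = 1, and there is no ∂_3, so H_2 = Z.

H_2 ≅ Z.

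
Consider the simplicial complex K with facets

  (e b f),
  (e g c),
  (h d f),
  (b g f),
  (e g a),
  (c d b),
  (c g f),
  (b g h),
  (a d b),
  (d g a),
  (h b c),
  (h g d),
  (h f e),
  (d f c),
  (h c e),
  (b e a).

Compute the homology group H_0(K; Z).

H_0 = Z.

Order the vertices as a < b < c < d < e < f < g < h. Listing each simplex with vertices in this order, K has dimension 2 with simplices:

  0-simplices (8): a, b, c, d, e, f, g, h
  1-simplices (24): ab, ad, ae, ag, bc, bd, be, bf, bg, bh, cd, ce, cf, cg, ch, df, dg, dh, ef, eg, eh, fg, fh, gh
  2-simplices (16): abd, abe, adg, aeg, bcd, bch, bef, bfg, bgh, cdf, ceg, ceh, cfg, dfh, dgh, efh

Hence C_0 ≅ Z^8, C_1 ≅ Z^24, C_2 ≅ Z^16.

The boundary map ∂_1: C_1 → C_0 maps an edge to its endpoints' difference, ∂[p,q] = q − p. For instance
  ∂bf = f − b.
The resulting 8×24 matrix has rank 7, and its Smith normal form has invariant factors (1,1,1,1,1,1,1).

Boundary ∂_2: C_2 → C_1 acts by ∂[p,q,r] = [q,r] − [p,r] + [p,q]. For instance
  ∂bef = ef − bf + be,
  ∂ceh = eh − ch + ce.
As a 24×16 matrix over Z this has rank 15, with invariant factors (1,1,1,1,1,1,1,1,1,1,1,1,1,1,1).

Reading off H_k = ker ∂_k / im ∂_{k+1}:

  H_0: rank C_0 − rank ∂_1 = 8 − 7 = 1, and the invariant factors of ∂_1 are all 1, so H_0 = Z.

(K is a triangulation of the torus T^2.)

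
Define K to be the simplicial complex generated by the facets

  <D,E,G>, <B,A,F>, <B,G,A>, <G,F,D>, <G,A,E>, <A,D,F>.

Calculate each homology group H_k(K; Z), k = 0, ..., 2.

Order the vertices as A < B < D < E < F < G. Listing each simplex with vertices in this order, K has dimension 2 with simplices:

  0-simplices (6): A, B, D, E, F, G
  1-simplices (12): AB, AD, AE, AF, AG, BF, BG, DE, DF, DG, EG, FG
  2-simplices (6): ABF, ABG, ADF, AEG, DEG, DFG

giving chain groups C_0 ≅ Z^6, C_1 ≅ Z^12, C_2 ≅ Z^6.

Boundary ∂_1: C_1 → C_0 maps an edge to its endpoints' difference, ∂[p,q] = q − p. For instance
  ∂AG = G − A.
The 6×12 boundary matrix has rank 5 and Smith normal form diag(1,1,1,1,1).

The boundary map ∂_2: C_2 → C_1 acts by ∂[p,q,r] = [q,r] − [p,r] + [p,q]. For instance
  ∂AEG = EG − AG + AE,
  ∂DFG = FG − DG + DF.
The resulting 12×6 matrix has rank 6, and its Smith normal form has invariant factors (1,1,1,1,1,1).

Now H_k = ker ∂_k / im ∂_{k+1}, so:

  H_0: rank C_0 − rank ∂_1 = 6 − 5 = 1, and the invariant factors of ∂_1 are all 1, so H_0 ≅ Z.
  H_1: rank ker ∂_1 − rank ∂_2 = (12 − 5) − 6 = 1, and the invariant factors of ∂_2 are all 1, so H_1 ≅ Z.
  H_2: rank ker ∂_2 − rank ∂_3 = (6 − 6) − 0 = 0, and there is no ∂_3, so H_2 ≅ 0.

As a check, the Euler characteristic is 6 − 12 + 6 = 0, which agrees with 1 − 1 + 0 = 0.
(K is a triangulation of the cylinder S^1 x I.)

H_0 = Z,  H_1 = Z,  H_2 = 0.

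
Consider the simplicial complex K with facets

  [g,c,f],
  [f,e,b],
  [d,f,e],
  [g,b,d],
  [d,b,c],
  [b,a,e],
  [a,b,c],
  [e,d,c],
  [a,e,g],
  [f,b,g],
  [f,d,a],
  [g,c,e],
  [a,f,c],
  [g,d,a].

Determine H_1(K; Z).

Order the vertices as a < b < c < d < e < f < g. Listing each simplex with vertices in this order, K has dimension 2 with simplices:

  0-simplices (7): a, b, c, d, e, f, g
  1-simplices (21): ab, ac, ad, ae, af, ag, bc, bd, be, bf, bg, cd, ce, cf, cg, de, df, dg, ef, eg, fg
  2-simplices (14): abc, abe, acf, adf, adg, aeg, bcd, bdg, bef, bfg, cde, ceg, cfg, def

Hence C_0 ≅ Z^7, C_1 ≅ Z^21, C_2 ≅ Z^14.

The boundary map ∂_1: C_1 → C_0 maps an edge to its endpoints' difference, ∂[p,q] = q − p. For instance
  ∂dg = g − d.
The 7×21 boundary matrix has rank 6 and Smith normal form diag(1,1,1,1,1,1).

The boundary map ∂_2: C_2 → C_1 maps a triangle to the signed sum of its edges. For instance
  ∂abe = be − ae + ab,
  ∂abc = bc − ac + ab.
As a 21×14 matrix over Z this has rank 13, with invariant factors (1,1,1,1,1,1,1,1,1,1,1,1,1).

Now H_k = ker ∂_k / im ∂_{k+1}, so:

  H_1: rank ker ∂_1 − rank ∂_2 = (21 − 6) − 13 = 2, and the invariant factors of ∂_2 are all 1, so H_1 = Z^2.

H_1 ≅ Z^2.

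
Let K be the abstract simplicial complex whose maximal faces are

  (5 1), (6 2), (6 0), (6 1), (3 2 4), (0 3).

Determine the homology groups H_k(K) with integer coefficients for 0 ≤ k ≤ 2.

K has 7 vertices, 8 edges, 1 triangle.
rank ∂_0 = 0, rank ∂_1 = 6 ⇒ b_0 = 7 − 0 − 6 = 1; all invariant factors of ∂_1 are 1 so no torsion. So H_0 = Z.
rank ∂_1 = 6, rank ∂_2 = 1 ⇒ b_1 = 8 − 6 − 1 = 1; all invariant factors of ∂_2 are 1 so no torsion. So H_1 = Z.
rank ∂_2 = 1, rank ∂_3 = 0 ⇒ b_2 = 1 − 1 − 0 = 0. So H_2 = 0.

H_0 ≅ Z,  H_1 ≅ Z,  H_2 = 0.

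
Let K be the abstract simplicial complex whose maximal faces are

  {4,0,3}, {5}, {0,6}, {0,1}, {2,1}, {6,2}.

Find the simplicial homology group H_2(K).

H_2 ≅ 0.

We work with the vertex ordering 0 < 1 < 2 < 3 < 4 < 5 < 6. The simplices of K, each written with vertices in increasing order, are:

  0-simplices (7): [0], [1], [2], [3], [4], [5], [6]
  1-simplices (7): [0,1], [0,3], [0,4], [0,6], [1,2], [2,6], [3,4]
  2-simplices (1): [0,3,4]

so the chain groups are C_0 ≅ Z^7, C_1 ≅ Z^7, C_2 ≅ Z^1.

∂_1: C_1 → C_0 sends each edge [p,q] (with p < q) to q − p.
This gives a 7×7 integer matrix of rank 5; reducing to Smith normal form yields diagonal entries (1,1,1,1,1).

The boundary map ∂_2: C_2 → C_1 acts by ∂[p,q,r] = [q,r] − [p,r] + [p,q]. For instance
  ∂[0,3,4] = [3,4] − [0,4] + [0,3].
The 7×1 boundary matrix has rank 1 and Smith normal form diag(1).

From H_k ≅ ker(∂_k) / im(∂_{k+1}) we obtain:

  H_2: rank ker ∂_2 − rank ∂_3 = (1 − 1) − 0 = 0, and there is no ∂_3, so H_2 ≅ 0.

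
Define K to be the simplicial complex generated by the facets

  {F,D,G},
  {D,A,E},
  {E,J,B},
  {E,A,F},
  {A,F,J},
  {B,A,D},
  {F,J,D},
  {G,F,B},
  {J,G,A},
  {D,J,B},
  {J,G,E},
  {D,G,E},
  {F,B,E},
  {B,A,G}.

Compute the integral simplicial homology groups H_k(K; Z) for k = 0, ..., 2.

Take the total order A < B < D < E < F < G < J on the vertex set. Then K (dimension 2) consists of the simplices:

  0-simplices (7): A, B, D, E, F, G, J
  1-simplices (21): AB, AD, AE, AF, AG, AJ, BD, BE, BF, BG, BJ, DE, DF, DG, DJ, EF, EG, EJ, FG, FJ, GJ
  2-simplices (14): ABD, ABG, ADE, AEF, AFJ, AGJ, BDJ, BEF, BEJ, BFG, DEG, DFG, DFJ, EGJ

Hence C_0 ≅ Z^7, C_1 ≅ Z^21, C_2 ≅ Z^14.

The boundary map ∂_1: C_1 → C_0 is given by ∂[p,q] = [q] − [p].
The 7×21 boundary matrix has rank 6 and Smith normal form diag(1,1,1,1,1,1).

The boundary map ∂_2: C_2 → C_1 maps a triangle to the signed sum of its edges. For instance
  ∂AGJ = GJ − AJ + AG,
  ∂BEF = EF − BF + BE.
As a 21×14 matrix over Z this has rank 13, with invariant factors (1,1,1,1,1,1,1,1,1,1,1,1,1).

From H_k ≅ ker(∂_k) / im(∂_{k+1}) we obtain:

  H_0: rank C_0 − rank ∂_1 = 7 − 6 = 1, and the invariant factors of ∂_1 are all 1, so H_0 = Z.
  H_1: rank ker ∂_1 − rank ∂_2 = (21 − 6) − 13 = 2, and the invariant factors of ∂_2 are all 1, so H_1 = Z^2.
  H_2: rank ker ∂_2 − rank ∂_3 = (14 − 13) − 0 = 1, and there is no ∂_3, so H_2 = Z.

H_0 ≅ Z,  H_1 ≅ Z^2,  H_2 ≅ Z.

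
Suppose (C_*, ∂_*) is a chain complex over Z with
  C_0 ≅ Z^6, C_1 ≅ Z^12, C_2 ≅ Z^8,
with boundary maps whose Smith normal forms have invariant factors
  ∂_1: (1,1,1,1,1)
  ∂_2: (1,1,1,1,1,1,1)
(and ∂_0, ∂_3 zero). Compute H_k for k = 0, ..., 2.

H_0: b_0 = 6 − 0 − 5 = 1; torsion from ∂_1 factors > 1: none. So H_0 = Z.
H_1: b_1 = 12 − 5 − 7 = 0; torsion from ∂_2 factors > 1: none. So H_1 = 0.
H_2: b_2 = 8 − 7 − 0 = 1; torsion from ∂_3 factors > 1: none. So H_2 = Z.

H_0 = Z,  H_1 = 0,  H_2 = Z.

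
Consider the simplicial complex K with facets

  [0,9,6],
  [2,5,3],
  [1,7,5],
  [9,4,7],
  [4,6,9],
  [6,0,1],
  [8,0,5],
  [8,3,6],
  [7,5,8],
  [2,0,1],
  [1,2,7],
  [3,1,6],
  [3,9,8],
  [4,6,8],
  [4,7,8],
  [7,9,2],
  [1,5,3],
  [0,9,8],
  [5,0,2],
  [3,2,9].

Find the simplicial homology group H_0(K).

Order the vertices as 0 < 1 < 2 < 3 < 4 < 5 < 6 < 7 < 8 < 9. Listing each simplex with vertices in this order, K has dimension 2 with simplices:

  0-simplices (10): [0], [1], [2], [3], [4], [5], [6], [7], [8], [9]
  1-simplices (30): (30 of them)
  2-simplices (20): (20 of them)

so the chain groups are C_0 ≅ Z^10, C_1 ≅ Z^30, C_2 ≅ Z^20.

The boundary map ∂_1: C_1 → C_0 maps an edge to its endpoints' difference, ∂[p,q] = q − p. For instance
  ∂[4,7] = [7] − [4].
The resulting 10×30 matrix has rank 9, and its Smith normal form has invariant factors (1,1,1,1,1,1,1,1,1).

The boundary map ∂_2: C_2 → C_1 maps a triangle to the signed sum of its edges. For instance
  ∂[0,6,9] = [6,9] − [0,9] + [0,6],
  ∂[0,1,2] = [1,2] − [0,2] + [0,1].
As a 30×20 matrix over Z this has rank 20, with invariant factors (1,1,1,1,1,1,1,1,1,1,1,1,1,1,1,1,1,1,1,2).

Computing H_k = (kernel of ∂_k) / (image of ∂_{k+1}):

  H_0: rank C_0 − rank ∂_1 = 10 − 9 = 1, and the invariant factors of ∂_1 are all 1, so H_0 = Z.

(K is a triangulation of the Klein bottle.)

H_0 ≅ Z.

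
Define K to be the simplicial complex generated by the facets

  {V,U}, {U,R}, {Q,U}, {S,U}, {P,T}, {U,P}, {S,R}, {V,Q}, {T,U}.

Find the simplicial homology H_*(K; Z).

H_0 ≅ Z,  H_1 ≅ Z^3.

Order the vertices as P < Q < R < S < T < U < V. Listing each simplex with vertices in this order, K has dimension 1 with simplices:

  0-simplices (7): P, Q, R, S, T, U, V
  1-simplices (9): PT, PU, QU, QV, RS, RU, SU, TU, UV

giving chain groups C_0 ≅ Z^7, C_1 ≅ Z^9.

The boundary map ∂_1: C_1 → C_0 is given by ∂[p,q] = [q] − [p].
The resulting 7×9 matrix has rank 6, and its Smith normal form has invariant factors (1,1,1,1,1,1).

From H_k ≅ ker(∂_k) / im(∂_{k+1}) we obtain:

  H_0: rank C_0 − rank ∂_1 = 7 − 6 = 1, and the invariant factors of ∂_1 are all 1, so H_0 ≅ Z.
  H_1: rank ker ∂_1 − rank ∂_2 = (9 − 6) − 0 = 3, and there is no ∂_2, so H_1 ≅ Z^3.

(K is a triangulation of a wedge of 3 circles.)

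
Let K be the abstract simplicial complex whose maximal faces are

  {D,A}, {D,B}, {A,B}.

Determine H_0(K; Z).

H_0 ≅ Z.

Fix the vertex order A < B < D and write every simplex with vertices in increasing order. Then dim K = 1 and the simplices of K are:

  0-simplices (3): A, B, D
  1-simplices (3): AB, AD, BD

so the chain groups are C_0 ≅ Z^3, C_1 ≅ Z^3.

Boundary ∂_1: C_1 → C_0 maps an edge to its endpoints' difference, ∂[p,q] = q − p. For instance
  ∂AD = D − A.
The 3×3 boundary matrix has rank 2 and Smith normal form diag(1,1).

Now H_k = ker ∂_k / im ∂_{k+1}, so:

  H_0: rank C_0 − rank ∂_1 = 3 − 2 = 1, and the invariant factors of ∂_1 are all 1, so H_0 = Z.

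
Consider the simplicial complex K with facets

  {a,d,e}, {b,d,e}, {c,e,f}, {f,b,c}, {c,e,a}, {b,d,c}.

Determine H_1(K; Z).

We work with the vertex ordering a < b < c < d < e < f. The simplices of K, each written with vertices in increasing order, are:

  0-simplices (6): a, b, c, d, e, f
  1-simplices (12): ac, ad, ae, bc, bd, be, bf, cd, ce, cf, de, ef
  2-simplices (6): ace, ade, bcd, bcf, bde, cef

Hence C_0 ≅ Z^6, C_1 ≅ Z^12, C_2 ≅ Z^6.

∂_1: C_1 → C_0 is given by ∂[p,q] = [q] − [p].
As a 6×12 matrix over Z this has rank 5, with invariant factors (1,1,1,1,1).

The boundary map ∂_2: C_2 → C_1 sends each 2-simplex [p,q,r] to [q,r] − [p,r] + [p,q]. For instance
  ∂ace = ce − ae + ac,
  ∂bde = de − be + bd.
This gives a 12×6 integer matrix of rank 6; reducing to Smith normal form yields diagonal entries (1,1,1,1,1,1).

From H_k ≅ ker(∂_k) / im(∂_{k+1}) we obtain:

  H_1: rank ker ∂_1 − rank ∂_2 = (12 − 5) − 6 = 1, and the invariant factors of ∂_2 are all 1, so H_1 = Z.

H_1 = Z.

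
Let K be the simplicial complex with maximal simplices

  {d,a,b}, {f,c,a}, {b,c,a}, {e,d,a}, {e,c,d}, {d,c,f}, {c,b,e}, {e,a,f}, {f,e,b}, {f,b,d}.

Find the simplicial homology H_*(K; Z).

We work with the vertex ordering a < b < c < d < e < f. The simplices of K, each written with vertices in increasing order, are:

  0-simplices (6): a, b, c, d, e, f
  1-simplices (15): ab, ac, ad, ae, af, bc, bd, be, bf, cd, ce, cf, de, df, ef
  2-simplices (10): abc, abd, acf, ade, aef, bce, bdf, bef, cde, cdf

Hence C_0 ≅ Z^6, C_1 ≅ Z^15, C_2 ≅ Z^10.

∂_1: C_1 → C_0 is given by ∂[p,q] = [q] − [p]. For instance
  ∂ce = e − c.
The resulting 6×15 matrix has rank 5, and its Smith normal form has invariant factors (1,1,1,1,1).

The boundary map ∂_2: C_2 → C_1 acts by ∂[p,q,r] = [q,r] − [p,r] + [p,q]. For instance
  ∂bdf = df − bf + bd,
  ∂bce = ce − be + bc.
The resulting 15×10 matrix has rank 10, and its Smith normal form has invariant factors (1,1,1,1,1,1,1,1,1,2).

From H_k ≅ ker(∂_k) / im(∂_{k+1}) we obtain:

  H_0: rank C_0 − rank ∂_1 = 6 − 5 = 1, and the invariant factors of ∂_1 are all 1, so H_0 = Z.
  H_1: rank ker ∂_1 − rank ∂_2 = (15 − 5) − 10 = 0, and ∂_2 has invariant factor 2 > 1, so H_1 = Z/2.
  H_2: rank ker ∂_2 − rank ∂_3 = (10 − 10) − 0 = 0, and there is no ∂_3, so H_2 = 0.

As a check, the Euler characteristic is 6 − 15 + 10 = 1, which agrees with 1 − 0 + 0 = 1.

H_0 ≅ Z,  H_1 ≅ Z/2,  H_2 = 0.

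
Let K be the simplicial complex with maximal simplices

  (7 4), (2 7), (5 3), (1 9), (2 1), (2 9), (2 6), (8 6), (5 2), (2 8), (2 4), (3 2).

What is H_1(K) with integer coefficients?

Order the vertices as 1 < 2 < 3 < 4 < 5 < 6 < 7 < 8 < 9. Listing each simplex with vertices in this order, K has dimension 1 with simplices:

  0-simplices (9): [1], [2], [3], [4], [5], [6], [7], [8], [9]
  1-simplices (12): [1,2], [1,9], [2,3], [2,4], [2,5], [2,6], [2,7], [2,8], [2,9], [3,5], [4,7], [6,8]

Hence C_0 ≅ Z^9, C_1 ≅ Z^12.

∂_1: C_1 → C_0 sends each edge [p,q] (with p < q) to q − p. For instance
  ∂[2,5] = [5] − [2].
As a 9×12 matrix over Z this has rank 8, with invariant factors (1,1,1,1,1,1,1,1).

Reading off H_k = ker ∂_k / im ∂_{k+1}:

  H_1: rank ker ∂_1 − rank ∂_2 = (12 − 8) − 0 = 4, and there is no ∂_2, so H_1 ≅ Z^4.

H_1 ≅ Z^4.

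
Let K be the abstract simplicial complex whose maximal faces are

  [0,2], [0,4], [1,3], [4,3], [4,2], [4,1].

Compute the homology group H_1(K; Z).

H_1 ≅ Z^2.

We work with the vertex ordering 0 < 1 < 2 < 3 < 4. The simplices of K, each written with vertices in increasing order, are:

  0-simplices (5): [0], [1], [2], [3], [4]
  1-simplices (6): [0,2], [0,4], [1,3], [1,4], [2,4], [3,4]

Hence C_0 ≅ Z^5, C_1 ≅ Z^6.

Boundary ∂_1: C_1 → C_0 sends each edge [p,q] (with p < q) to q − p. For instance
  ∂[0,2] = [2] − [0].
This gives a 5×6 integer matrix of rank 4; reducing to Smith normal form yields diagonal entries (1,1,1,1).

Reading off H_k = ker ∂_k / im ∂_{k+1}:

  H_1: rank ker ∂_1 − rank ∂_2 = (6 − 4) − 0 = 2, and there is no ∂_2, so H_1 ≅ Z^2.

(K is a triangulation of a wedge of 2 circles.)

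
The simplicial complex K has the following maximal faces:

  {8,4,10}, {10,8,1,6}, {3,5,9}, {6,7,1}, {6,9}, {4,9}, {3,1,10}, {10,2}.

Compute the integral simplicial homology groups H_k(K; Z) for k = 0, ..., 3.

H_0 = Z,  H_1 = Z^2,  H_2 = 0,  H_3 = 0.

Take the total order 1 < 2 < 3 < 4 < 5 < 6 < 7 < 8 < 9 < 10 on the vertex set. Then K (dimension 3) consists of the simplices:

  0-simplices (10): [1], [2], [3], [4], [5], [6], [7], [8], [9], [10]
  1-simplices (18): [1,3], [1,6], [1,7], [1,8], [1,10], [2,10], [3,5], [3,9], [3,10], [4,8], [4,9], [4,10], [5,9], [6,7], [6,8], [6,9], [6,10], [8,10]
  2-simplices (8): [1,3,10], [1,6,7], [1,6,8], [1,6,10], [1,8,10], [3,5,9], [4,8,10], [6,8,10]
  3-simplices (1): [1,6,8,10]

so the chain groups are C_0 ≅ Z^10, C_1 ≅ Z^18, C_2 ≅ Z^8, C_3 ≅ Z^1.

∂_1: C_1 → C_0 sends each edge [p,q] (with p < q) to q − p.
This gives a 10×18 integer matrix of rank 9; reducing to Smith normal form yields diagonal entries (1,1,1,1,1,1,1,1,1).

Boundary ∂_2: C_2 → C_1 acts by ∂[p,q,r] = [q,r] − [p,r] + [p,q]. For instance
  ∂[1,6,8] = [6,8] − [1,8] + [1,6],
  ∂[4,8,10] = [8,10] − [4,10] + [4,8].
This gives a 18×8 integer matrix of rank 7; reducing to Smith normal form yields diagonal entries (1,1,1,1,1,1,1).

∂_3: C_3 → C_2 sends each 3-simplex σ to the alternating sum Σ_i (−1)^i (σ with its i-th vertex removed). For instance
  ∂[1,6,8,10] = [6,8,10] − [1,8,10] + [1,6,10] − [1,6,8].
This gives a 8×1 integer matrix of rank 1; reducing to Smith normal form yields diagonal entries (1).

From H_k ≅ ker(∂_k) / im(∂_{k+1}) we obtain:

  H_0: rank C_0 − rank ∂_1 = 10 − 9 = 1, and the invariant factors of ∂_1 are all 1, so H_0 = Z.
  H_1: rank ker ∂_1 − rank ∂_2 = (18 − 9) − 7 = 2, and the invariant factors of ∂_2 are all 1, so H_1 = Z^2.
  H_2: rank ker ∂_2 − rank ∂_3 = (8 − 7) − 1 = 0, and the invariant factors of ∂_3 are all 1, so H_2 = 0.
  H_3: rank ker ∂_3 − rank ∂_4 = (1 − 1) − 0 = 0, and there is no ∂_4, so H_3 = 0.

As a check, the Euler characteristic is 10 − 18 + 8 − 1 = -1, which agrees with 1 − 2 + 0 − 0 = -1.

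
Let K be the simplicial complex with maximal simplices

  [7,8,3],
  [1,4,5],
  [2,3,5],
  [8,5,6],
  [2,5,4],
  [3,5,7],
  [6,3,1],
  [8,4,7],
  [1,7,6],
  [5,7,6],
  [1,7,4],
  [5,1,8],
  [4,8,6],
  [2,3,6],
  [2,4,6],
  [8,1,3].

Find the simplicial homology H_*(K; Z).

H_0 = Z,  H_1 = Z^2,  H_2 = Z.

Take the total order 1 < 2 < 3 < 4 < 5 < 6 < 7 < 8 on the vertex set. Then K (dimension 2) consists of the simplices:

  0-simplices (8): [1], [2], [3], [4], [5], [6], [7], [8]
  1-simplices (24): (24 of them)
  2-simplices (16): [1,3,6], [1,3,8], [1,4,5], [1,4,7], [1,5,8], [1,6,7], [2,3,5], [2,3,6], [2,4,5], [2,4,6], [3,5,7], [3,7,8], [4,6,8], [4,7,8], [5,6,7], [5,6,8]

Hence C_0 ≅ Z^8, C_1 ≅ Z^24, C_2 ≅ Z^16.

Boundary ∂_1: C_1 → C_0 maps an edge to its endpoints' difference, ∂[p,q] = q − p. For instance
  ∂[3,8] = [8] − [3].
The 8×24 boundary matrix has rank 7 and Smith normal form diag(1,1,1,1,1,1,1).

The boundary map ∂_2: C_2 → C_1 sends each 2-simplex [p,q,r] to [q,r] − [p,r] + [p,q]. For instance
  ∂[4,7,8] = [7,8] − [4,8] + [4,7],
  ∂[4,6,8] = [6,8] − [4,8] + [4,6].
The resulting 24×16 matrix has rank 15, and its Smith normal form has invariant factors (1,1,1,1,1,1,1,1,1,1,1,1,1,1,1).

Now H_k = ker ∂_k / im ∂_{k+1}, so:

  H_0: rank C_0 − rank ∂_1 = 8 − 7 = 1, and the invariant factors of ∂_1 are all 1, so H_0 ≅ Z.
  H_1: rank ker ∂_1 − rank ∂_2 = (24 − 7) − 15 = 2, and the invariant factors of ∂_2 are all 1, so H_1 ≅ Z^2.
  H_2: rank ker ∂_2 − rank ∂_3 = (16 − 15) − 0 = 1, and there is no ∂_3, so H_2 ≅ Z.

As a check, the Euler characteristic is 8 − 24 + 16 = 0, which agrees with 1 − 2 + 1 = 0.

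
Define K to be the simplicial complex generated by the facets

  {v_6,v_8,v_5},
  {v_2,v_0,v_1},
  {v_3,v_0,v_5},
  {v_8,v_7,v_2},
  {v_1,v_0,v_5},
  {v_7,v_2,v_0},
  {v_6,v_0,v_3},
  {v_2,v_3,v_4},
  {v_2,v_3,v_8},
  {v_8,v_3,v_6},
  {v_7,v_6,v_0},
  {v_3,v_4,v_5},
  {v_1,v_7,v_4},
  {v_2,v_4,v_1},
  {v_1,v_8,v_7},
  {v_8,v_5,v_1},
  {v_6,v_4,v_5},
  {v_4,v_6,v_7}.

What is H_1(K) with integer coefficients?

H_1 ≅ Z ⊕ Z/2Z.

Order the vertices as v_0 < v_1 < v_2 < v_3 < v_4 < v_5 < v_6 < v_7 < v_8. Listing each simplex with vertices in this order, K has dimension 2 with simplices:

  0-simplices (9): [v_0], [v_1], [v_2], [v_3], [v_4], [v_5], [v_6], [v_7], [v_8]
  1-simplices (27): (27 of them)
  2-simplices (18): (18 of them)

so the chain groups are C_0 ≅ Z^9, C_1 ≅ Z^27, C_2 ≅ Z^18.

Boundary ∂_1: C_1 → C_0 sends each edge [p,q] (with p < q) to q − p.
This gives a 9×27 integer matrix of rank 8; reducing to Smith normal form yields diagonal entries (1,1,1,1,1,1,1,1).

∂_2: C_2 → C_1 sends each 2-simplex [p,q,r] to [q,r] − [p,r] + [p,q]. For instance
  ∂[v_1,v_4,v_7] = [v_4,v_7] − [v_1,v_7] + [v_1,v_4],
  ∂[v_2,v_3,v_4] = [v_3,v_4] − [v_2,v_4] + [v_2,v_3].
As a 27×18 matrix over Z this has rank 18, with invariant factors (1,1,1,1,1,1,1,1,1,1,1,1,1,1,1,1,1,2).

Reading off H_k = ker ∂_k / im ∂_{k+1}:

  H_1: rank ker ∂_1 − rank ∂_2 = (27 − 8) − 18 = 1, and ∂_2 has invariant factor 2 > 1, so H_1 = Z ⊕ Z/2Z.

(K is a triangulation of the Klein bottle.)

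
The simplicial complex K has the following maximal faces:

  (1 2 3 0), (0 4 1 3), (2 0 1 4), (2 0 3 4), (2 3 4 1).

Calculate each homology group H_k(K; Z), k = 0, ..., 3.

Fix the vertex order 0 < 1 < 2 < 3 < 4 and write every simplex with vertices in increasing order. Then dim K = 3 and the simplices of K are:

  0-simplices (5): [0], [1], [2], [3], [4]
  1-simplices (10): [0,1], [0,2], [0,3], [0,4], [1,2], [1,3], [1,4], [2,3], [2,4], [3,4]
  2-simplices (10): [0,1,2], [0,1,3], [0,1,4], [0,2,3], [0,2,4], [0,3,4], [1,2,3], [1,2,4], [1,3,4], [2,3,4]
  3-simplices (5): [0,1,2,3], [0,1,2,4], [0,1,3,4], [0,2,3,4], [1,2,3,4]

so the chain groups are C_0 ≅ Z^5, C_1 ≅ Z^10, C_2 ≅ Z^10, C_3 ≅ Z^5.

∂_1: C_1 → C_0 is given by ∂[p,q] = [q] − [p].
As a 5×10 matrix over Z this has rank 4, with invariant factors (1,1,1,1).

The boundary map ∂_2: C_2 → C_1 acts by ∂[p,q,r] = [q,r] − [p,r] + [p,q]. For instance
  ∂[1,3,4] = [3,4] − [1,4] + [1,3],
  ∂[0,2,4] = [2,4] − [0,4] + [0,2].
The resulting 10×10 matrix has rank 6, and its Smith normal form has invariant factors (1,1,1,1,1,1).

Boundary ∂_3: C_3 → C_2 sends each 3-simplex σ to the alternating sum Σ_i (−1)^i (σ with its i-th vertex removed). For instance
  ∂[0,1,2,3] = [1,2,3] − [0,2,3] + [0,1,3] − [0,1,2],
  ∂[0,1,2,4] = [1,2,4] − [0,2,4] + [0,1,4] − [0,1,2].
The 10×5 boundary matrix has rank 4 and Smith normal form diag(1,1,1,1).

Reading off H_k = ker ∂_k / im ∂_{k+1}:

  H_0: rank C_0 − rank ∂_1 = 5 − 4 = 1, and the invariant factors of ∂_1 are all 1, so H_0 = Z.
  H_1: rank ker ∂_1 − rank ∂_2 = (10 − 4) − 6 = 0, and the invariant factors of ∂_2 are all 1, so H_1 = 0.
  H_2: rank ker ∂_2 − rank ∂_3 = (10 − 6) − 4 = 0, and the invariant factors of ∂_3 are all 1, so H_2 = 0.
  H_3: rank ker ∂_3 − rank ∂_4 = (5 − 4) − 0 = 1, and there is no ∂_4, so H_3 = Z.

(K is a triangulation of the 3-sphere S^3.)

H_0 = Z,  H_1 = 0,  H_2 = 0,  H_3 = Z.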